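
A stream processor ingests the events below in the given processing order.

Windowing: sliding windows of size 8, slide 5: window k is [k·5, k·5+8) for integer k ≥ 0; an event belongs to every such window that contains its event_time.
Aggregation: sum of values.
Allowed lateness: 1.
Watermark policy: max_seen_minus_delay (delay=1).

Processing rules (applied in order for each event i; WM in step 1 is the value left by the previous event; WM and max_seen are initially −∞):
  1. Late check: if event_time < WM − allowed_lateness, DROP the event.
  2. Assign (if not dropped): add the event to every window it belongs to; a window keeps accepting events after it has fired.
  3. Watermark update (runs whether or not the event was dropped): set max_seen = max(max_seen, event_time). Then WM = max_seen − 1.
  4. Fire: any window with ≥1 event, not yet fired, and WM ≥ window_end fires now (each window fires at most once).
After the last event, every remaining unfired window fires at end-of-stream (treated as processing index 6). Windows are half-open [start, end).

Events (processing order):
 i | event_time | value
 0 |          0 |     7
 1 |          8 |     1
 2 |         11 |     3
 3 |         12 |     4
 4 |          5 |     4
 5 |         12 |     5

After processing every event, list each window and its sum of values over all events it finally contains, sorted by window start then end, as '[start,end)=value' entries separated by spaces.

[0,8)=7 [5,13)=13 [10,18)=12

i=0 t=0 v=7: → [0,8); WM=-1
i=1 t=8 v=1: → [5,13); WM=7
i=2 t=11 v=3: → [10,18),[5,13); WM=10; [0,8) fires=7
i=3 t=12 v=4: → [10,18),[5,13); WM=11
i=4 t=5 v=4: DROP (t<11-1); WM=11
i=5 t=12 v=5: → [10,18),[5,13); WM=11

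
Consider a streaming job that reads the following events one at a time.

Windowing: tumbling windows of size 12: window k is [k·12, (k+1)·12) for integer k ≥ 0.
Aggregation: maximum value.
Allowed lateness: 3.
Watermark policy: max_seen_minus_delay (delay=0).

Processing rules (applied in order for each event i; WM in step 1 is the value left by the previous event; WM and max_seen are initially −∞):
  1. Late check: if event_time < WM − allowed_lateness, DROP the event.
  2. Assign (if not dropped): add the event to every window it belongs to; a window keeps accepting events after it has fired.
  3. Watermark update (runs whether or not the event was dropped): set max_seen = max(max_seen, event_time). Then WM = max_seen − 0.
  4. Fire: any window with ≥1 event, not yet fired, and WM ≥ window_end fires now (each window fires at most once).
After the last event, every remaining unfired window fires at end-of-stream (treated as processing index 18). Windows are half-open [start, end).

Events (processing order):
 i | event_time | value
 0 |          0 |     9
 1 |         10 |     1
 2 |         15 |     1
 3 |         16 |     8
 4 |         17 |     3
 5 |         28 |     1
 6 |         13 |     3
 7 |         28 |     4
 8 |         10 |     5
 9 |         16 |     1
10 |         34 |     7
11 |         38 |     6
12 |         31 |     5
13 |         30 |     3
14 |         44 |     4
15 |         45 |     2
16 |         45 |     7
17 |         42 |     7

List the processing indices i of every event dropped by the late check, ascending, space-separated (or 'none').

6 8 9 12 13

i=0 t=0 v=9: → [0,12); WM=0
i=1 t=10 v=1: → [0,12); WM=10
i=2 t=15 v=1: → [12,24); WM=15; [0,12) fires=9
i=3 t=16 v=8: → [12,24); WM=16
i=4 t=17 v=3: → [12,24); WM=17
i=5 t=28 v=1: → [24,36); WM=28; [12,24) fires=8
i=6 t=13 v=3: DROP (t<28-3); WM=28
i=7 t=28 v=4: → [24,36); WM=28
i=8 t=10 v=5: DROP (t<28-3); WM=28
i=9 t=16 v=1: DROP (t<28-3); WM=28
i=10 t=34 v=7: → [24,36); WM=34
i=11 t=38 v=6: → [36,48); WM=38; [24,36) fires=7
i=12 t=31 v=5: DROP (t<38-3); WM=38
i=13 t=30 v=3: DROP (t<38-3); WM=38
i=14 t=44 v=4: → [36,48); WM=44
i=15 t=45 v=2: → [36,48); WM=45
i=16 t=45 v=7: → [36,48); WM=45
i=17 t=42 v=7: → [36,48); WM=45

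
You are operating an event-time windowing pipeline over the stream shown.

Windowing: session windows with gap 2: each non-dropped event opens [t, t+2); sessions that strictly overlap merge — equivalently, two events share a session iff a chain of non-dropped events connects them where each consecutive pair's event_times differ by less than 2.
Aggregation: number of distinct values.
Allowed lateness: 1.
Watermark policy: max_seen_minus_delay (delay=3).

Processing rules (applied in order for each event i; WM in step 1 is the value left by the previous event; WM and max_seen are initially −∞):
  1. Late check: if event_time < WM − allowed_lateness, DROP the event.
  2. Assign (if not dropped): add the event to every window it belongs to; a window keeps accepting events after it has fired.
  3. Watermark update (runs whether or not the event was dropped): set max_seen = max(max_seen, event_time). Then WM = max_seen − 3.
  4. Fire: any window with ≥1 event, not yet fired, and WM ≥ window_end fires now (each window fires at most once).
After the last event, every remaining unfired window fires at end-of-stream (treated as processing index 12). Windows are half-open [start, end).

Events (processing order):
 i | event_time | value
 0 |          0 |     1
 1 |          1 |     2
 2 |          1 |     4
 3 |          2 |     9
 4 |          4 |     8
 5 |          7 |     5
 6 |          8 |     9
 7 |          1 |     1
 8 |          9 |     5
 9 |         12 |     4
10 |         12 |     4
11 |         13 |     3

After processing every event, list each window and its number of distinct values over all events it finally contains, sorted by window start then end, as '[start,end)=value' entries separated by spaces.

i=0 t=0 v=1: → [0,2); WM=-3
i=1 t=1 v=2: → [0,3); WM=-2
i=2 t=1 v=4: → [0,3); WM=-2
i=3 t=2 v=9: → [0,4); WM=-1
i=4 t=4 v=8: → [4,6); WM=1
i=5 t=7 v=5: → [7,9); WM=4
i=6 t=8 v=9: → [7,10); WM=5
i=7 t=1 v=1: DROP (t<5-1); WM=5
i=8 t=9 v=5: → [7,11); WM=6
i=9 t=12 v=4: → [12,14); WM=9
i=10 t=12 v=4: → [12,14); WM=9
i=11 t=13 v=3: → [12,15); WM=10

[0,4)=4 [4,6)=1 [7,11)=2 [12,15)=2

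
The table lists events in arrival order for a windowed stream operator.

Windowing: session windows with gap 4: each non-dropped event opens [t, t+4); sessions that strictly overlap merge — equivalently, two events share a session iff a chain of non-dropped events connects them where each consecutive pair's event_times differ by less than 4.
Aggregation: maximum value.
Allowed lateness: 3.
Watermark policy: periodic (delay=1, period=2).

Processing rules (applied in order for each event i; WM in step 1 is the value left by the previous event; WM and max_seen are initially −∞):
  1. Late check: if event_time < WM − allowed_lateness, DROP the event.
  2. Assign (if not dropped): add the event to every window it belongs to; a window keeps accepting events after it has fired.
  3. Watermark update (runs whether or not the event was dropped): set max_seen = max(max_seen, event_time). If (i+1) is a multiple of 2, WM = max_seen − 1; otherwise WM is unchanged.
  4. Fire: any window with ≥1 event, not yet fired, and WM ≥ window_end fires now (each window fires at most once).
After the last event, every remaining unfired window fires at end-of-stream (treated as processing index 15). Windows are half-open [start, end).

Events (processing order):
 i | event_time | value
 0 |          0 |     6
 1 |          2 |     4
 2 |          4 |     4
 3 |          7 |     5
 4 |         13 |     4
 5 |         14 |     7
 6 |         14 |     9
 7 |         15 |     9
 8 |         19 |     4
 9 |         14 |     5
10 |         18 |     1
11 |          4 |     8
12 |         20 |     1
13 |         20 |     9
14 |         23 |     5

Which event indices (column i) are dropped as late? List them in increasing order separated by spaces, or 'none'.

i=0 t=0 v=6: → [0,4); WM=−∞
i=1 t=2 v=4: → [0,6); WM=1
i=2 t=4 v=4: → [0,8); WM=1
i=3 t=7 v=5: → [0,11); WM=6
i=4 t=13 v=4: → [13,17); WM=6
i=5 t=14 v=7: → [13,18); WM=13
i=6 t=14 v=9: → [13,18); WM=13
i=7 t=15 v=9: → [13,19); WM=14
i=8 t=19 v=4: → [19,23); WM=14
i=9 t=14 v=5: → [13,19); WM=18
i=10 t=18 v=1: → [13,23); WM=18
i=11 t=4 v=8: DROP (t<18-3); WM=18
i=12 t=20 v=1: → [13,24); WM=18
i=13 t=20 v=9: → [13,24); WM=19
i=14 t=23 v=5: → [13,27); WM=19

11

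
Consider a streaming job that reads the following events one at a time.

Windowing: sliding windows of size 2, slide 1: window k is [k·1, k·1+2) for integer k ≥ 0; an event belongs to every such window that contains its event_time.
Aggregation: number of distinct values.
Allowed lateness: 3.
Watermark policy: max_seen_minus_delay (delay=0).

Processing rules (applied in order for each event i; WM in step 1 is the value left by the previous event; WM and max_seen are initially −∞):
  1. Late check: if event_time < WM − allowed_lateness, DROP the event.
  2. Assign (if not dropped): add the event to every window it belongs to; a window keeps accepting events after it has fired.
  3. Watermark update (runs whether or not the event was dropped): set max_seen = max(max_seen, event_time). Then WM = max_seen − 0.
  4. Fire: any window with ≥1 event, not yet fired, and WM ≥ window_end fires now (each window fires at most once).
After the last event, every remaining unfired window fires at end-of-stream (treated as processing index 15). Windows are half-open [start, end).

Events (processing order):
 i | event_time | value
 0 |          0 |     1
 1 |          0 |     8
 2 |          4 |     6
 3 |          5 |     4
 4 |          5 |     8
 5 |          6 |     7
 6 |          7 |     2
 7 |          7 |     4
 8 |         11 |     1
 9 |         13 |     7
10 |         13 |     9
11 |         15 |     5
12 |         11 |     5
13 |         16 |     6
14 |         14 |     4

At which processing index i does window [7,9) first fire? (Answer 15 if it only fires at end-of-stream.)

8

i=0 t=0 v=1: → [0,2); WM=0
i=1 t=0 v=8: → [0,2); WM=0
i=2 t=4 v=6: → [4,6),[3,5); WM=4; [0,2) fires=2
i=3 t=5 v=4: → [5,7),[4,6); WM=5; [3,5) fires=1
i=4 t=5 v=8: → [5,7),[4,6); WM=5
i=5 t=6 v=7: → [6,8),[5,7); WM=6; [4,6) fires=3
i=6 t=7 v=2: → [7,9),[6,8); WM=7; [5,7) fires=3
i=7 t=7 v=4: → [7,9),[6,8); WM=7
i=8 t=11 v=1: → [11,13),[10,12); WM=11; [6,8) fires=3 [7,9) fires=2
i=9 t=13 v=7: → [13,15),[12,14); WM=13; [10,12) fires=1 [11,13) fires=1
i=10 t=13 v=9: → [13,15),[12,14); WM=13
i=11 t=15 v=5: → [15,17),[14,16); WM=15; [12,14) fires=2 [13,15) fires=2
i=12 t=11 v=5: DROP (t<15-3); WM=15
i=13 t=16 v=6: → [16,18),[15,17); WM=16; [14,16) fires=1
i=14 t=14 v=4: → [14,16),[13,15); WM=16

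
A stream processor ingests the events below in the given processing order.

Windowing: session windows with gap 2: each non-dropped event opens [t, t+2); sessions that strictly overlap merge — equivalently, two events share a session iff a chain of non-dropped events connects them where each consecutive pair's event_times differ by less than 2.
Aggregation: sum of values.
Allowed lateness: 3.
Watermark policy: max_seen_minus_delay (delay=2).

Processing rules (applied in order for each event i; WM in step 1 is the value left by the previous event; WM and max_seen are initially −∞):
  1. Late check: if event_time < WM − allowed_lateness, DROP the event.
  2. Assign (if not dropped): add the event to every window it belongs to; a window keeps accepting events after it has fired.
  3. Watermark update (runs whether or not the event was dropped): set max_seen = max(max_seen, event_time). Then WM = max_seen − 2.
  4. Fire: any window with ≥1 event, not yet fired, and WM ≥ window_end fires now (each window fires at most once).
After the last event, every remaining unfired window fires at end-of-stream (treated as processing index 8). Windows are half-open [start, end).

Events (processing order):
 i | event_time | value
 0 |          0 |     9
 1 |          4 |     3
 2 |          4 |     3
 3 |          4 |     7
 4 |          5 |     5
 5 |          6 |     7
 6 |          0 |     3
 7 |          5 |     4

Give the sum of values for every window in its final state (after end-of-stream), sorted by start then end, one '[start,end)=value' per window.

i=0 t=0 v=9: → [0,2); WM=-2
i=1 t=4 v=3: → [4,6); WM=2
i=2 t=4 v=3: → [4,6); WM=2
i=3 t=4 v=7: → [4,6); WM=2
i=4 t=5 v=5: → [4,7); WM=3
i=5 t=6 v=7: → [4,8); WM=4
i=6 t=0 v=3: DROP (t<4-3); WM=4
i=7 t=5 v=4: → [4,8); WM=4

[0,2)=9 [4,8)=29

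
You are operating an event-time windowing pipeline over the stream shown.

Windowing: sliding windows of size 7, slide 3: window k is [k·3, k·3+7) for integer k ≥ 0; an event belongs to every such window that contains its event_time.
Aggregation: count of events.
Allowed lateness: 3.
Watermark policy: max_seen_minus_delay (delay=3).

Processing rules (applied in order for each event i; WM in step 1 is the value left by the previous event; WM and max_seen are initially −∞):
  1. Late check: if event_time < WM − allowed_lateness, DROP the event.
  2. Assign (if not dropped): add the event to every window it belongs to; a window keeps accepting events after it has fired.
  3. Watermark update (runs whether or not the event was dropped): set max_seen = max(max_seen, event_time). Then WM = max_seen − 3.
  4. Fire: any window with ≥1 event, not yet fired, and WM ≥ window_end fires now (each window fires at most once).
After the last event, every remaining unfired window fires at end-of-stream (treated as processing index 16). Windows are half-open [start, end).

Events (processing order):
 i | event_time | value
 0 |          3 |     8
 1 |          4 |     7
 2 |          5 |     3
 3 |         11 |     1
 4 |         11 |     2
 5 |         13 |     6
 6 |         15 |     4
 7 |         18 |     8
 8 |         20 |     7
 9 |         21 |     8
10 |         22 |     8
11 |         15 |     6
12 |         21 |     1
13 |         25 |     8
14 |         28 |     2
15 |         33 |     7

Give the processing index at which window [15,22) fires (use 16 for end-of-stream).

13

i=0 t=3 v=8: → [3,10),[0,7); WM=0
i=1 t=4 v=7: → [3,10),[0,7); WM=1
i=2 t=5 v=3: → [3,10),[0,7); WM=2
i=3 t=11 v=1: → [9,16),[6,13); WM=8; [0,7) fires=3
i=4 t=11 v=2: → [9,16),[6,13); WM=8
i=5 t=13 v=6: → [12,19),[9,16); WM=10; [3,10) fires=3
i=6 t=15 v=4: → [15,22),[12,19),[9,16); WM=12
i=7 t=18 v=8: → [18,25),[15,22),[12,19); WM=15; [6,13) fires=2
i=8 t=20 v=7: → [18,25),[15,22); WM=17; [9,16) fires=4
i=9 t=21 v=8: → [21,28),[18,25),[15,22); WM=18
i=10 t=22 v=8: → [21,28),[18,25); WM=19; [12,19) fires=3
i=11 t=15 v=6: DROP (t<19-3); WM=19
i=12 t=21 v=1: → [21,28),[18,25),[15,22); WM=19
i=13 t=25 v=8: → [24,31),[21,28); WM=22; [15,22) fires=5
i=14 t=28 v=2: → [27,34),[24,31); WM=25; [18,25) fires=5
i=15 t=33 v=7: → [33,40),[30,37),[27,34); WM=30; [21,28) fires=4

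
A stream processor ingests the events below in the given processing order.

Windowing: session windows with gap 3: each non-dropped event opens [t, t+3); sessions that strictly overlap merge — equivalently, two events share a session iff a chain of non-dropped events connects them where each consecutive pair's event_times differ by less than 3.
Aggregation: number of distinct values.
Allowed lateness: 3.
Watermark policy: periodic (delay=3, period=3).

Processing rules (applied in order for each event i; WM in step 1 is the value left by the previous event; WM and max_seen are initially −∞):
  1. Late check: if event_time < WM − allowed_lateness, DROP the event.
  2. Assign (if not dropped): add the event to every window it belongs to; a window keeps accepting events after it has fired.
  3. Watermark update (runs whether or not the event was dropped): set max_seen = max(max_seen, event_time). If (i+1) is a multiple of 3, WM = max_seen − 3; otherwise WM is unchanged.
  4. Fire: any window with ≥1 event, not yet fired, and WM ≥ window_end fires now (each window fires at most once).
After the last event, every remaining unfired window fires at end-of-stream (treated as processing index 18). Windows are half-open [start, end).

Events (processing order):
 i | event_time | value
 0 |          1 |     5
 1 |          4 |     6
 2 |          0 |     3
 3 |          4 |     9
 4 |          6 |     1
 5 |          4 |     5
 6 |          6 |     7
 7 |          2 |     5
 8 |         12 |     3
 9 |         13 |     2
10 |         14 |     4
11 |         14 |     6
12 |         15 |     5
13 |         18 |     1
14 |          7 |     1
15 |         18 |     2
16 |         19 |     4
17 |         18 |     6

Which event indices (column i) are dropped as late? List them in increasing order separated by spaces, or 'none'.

14

i=0 t=1 v=5: → [1,4); WM=−∞
i=1 t=4 v=6: → [4,7); WM=−∞
i=2 t=0 v=3: → [0,4); WM=1
i=3 t=4 v=9: → [4,7); WM=1
i=4 t=6 v=1: → [4,9); WM=1
i=5 t=4 v=5: → [4,9); WM=3
i=6 t=6 v=7: → [4,9); WM=3
i=7 t=2 v=5: → [0,9); WM=3
i=8 t=12 v=3: → [12,15); WM=9
i=9 t=13 v=2: → [12,16); WM=9
i=10 t=14 v=4: → [12,17); WM=9
i=11 t=14 v=6: → [12,17); WM=11
i=12 t=15 v=5: → [12,18); WM=11
i=13 t=18 v=1: → [18,21); WM=11
i=14 t=7 v=1: DROP (t<11-3); WM=15
i=15 t=18 v=2: → [18,21); WM=15
i=16 t=19 v=4: → [18,22); WM=15
i=17 t=18 v=6: → [18,22); WM=16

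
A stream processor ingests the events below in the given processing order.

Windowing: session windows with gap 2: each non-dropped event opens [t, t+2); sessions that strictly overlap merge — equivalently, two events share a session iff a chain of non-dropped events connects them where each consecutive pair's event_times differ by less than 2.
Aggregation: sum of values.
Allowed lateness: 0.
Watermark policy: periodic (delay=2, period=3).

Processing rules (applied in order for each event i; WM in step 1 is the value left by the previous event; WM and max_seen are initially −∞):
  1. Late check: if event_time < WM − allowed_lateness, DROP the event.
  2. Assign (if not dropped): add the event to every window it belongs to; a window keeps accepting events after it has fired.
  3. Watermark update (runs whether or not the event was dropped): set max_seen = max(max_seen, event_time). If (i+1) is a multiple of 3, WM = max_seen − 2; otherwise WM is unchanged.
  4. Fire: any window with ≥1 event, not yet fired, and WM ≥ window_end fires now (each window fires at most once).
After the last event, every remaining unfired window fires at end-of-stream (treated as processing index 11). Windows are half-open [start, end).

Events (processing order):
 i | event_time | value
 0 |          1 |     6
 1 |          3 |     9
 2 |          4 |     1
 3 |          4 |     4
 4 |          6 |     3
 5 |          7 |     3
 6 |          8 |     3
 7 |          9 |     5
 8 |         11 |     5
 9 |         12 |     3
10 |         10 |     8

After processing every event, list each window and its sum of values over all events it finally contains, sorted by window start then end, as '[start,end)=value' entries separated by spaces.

[1,3)=6 [3,6)=14 [6,14)=30

i=0 t=1 v=6: → [1,3); WM=−∞
i=1 t=3 v=9: → [3,5); WM=−∞
i=2 t=4 v=1: → [3,6); WM=2
i=3 t=4 v=4: → [3,6); WM=2
i=4 t=6 v=3: → [6,8); WM=2
i=5 t=7 v=3: → [6,9); WM=5
i=6 t=8 v=3: → [6,10); WM=5
i=7 t=9 v=5: → [6,11); WM=5
i=8 t=11 v=5: → [11,13); WM=9
i=9 t=12 v=3: → [11,14); WM=9
i=10 t=10 v=8: → [6,14); WM=9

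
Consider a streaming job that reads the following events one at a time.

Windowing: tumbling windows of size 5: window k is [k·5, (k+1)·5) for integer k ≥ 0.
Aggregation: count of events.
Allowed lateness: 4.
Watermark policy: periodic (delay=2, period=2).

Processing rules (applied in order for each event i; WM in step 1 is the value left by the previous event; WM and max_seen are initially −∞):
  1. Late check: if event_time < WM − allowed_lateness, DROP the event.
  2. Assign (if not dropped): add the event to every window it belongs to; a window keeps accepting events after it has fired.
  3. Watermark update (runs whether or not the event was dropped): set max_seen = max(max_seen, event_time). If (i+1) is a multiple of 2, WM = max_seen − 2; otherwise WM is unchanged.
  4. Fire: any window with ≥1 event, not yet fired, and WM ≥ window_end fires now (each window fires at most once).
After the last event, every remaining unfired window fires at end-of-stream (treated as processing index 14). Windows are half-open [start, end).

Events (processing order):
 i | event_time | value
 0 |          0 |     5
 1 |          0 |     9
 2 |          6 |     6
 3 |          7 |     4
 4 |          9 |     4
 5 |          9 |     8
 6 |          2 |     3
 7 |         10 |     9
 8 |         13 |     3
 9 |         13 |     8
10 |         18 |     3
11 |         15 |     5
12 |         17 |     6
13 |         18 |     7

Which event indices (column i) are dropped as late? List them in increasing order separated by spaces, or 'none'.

6

i=0 t=0 v=5: → [0,5); WM=−∞
i=1 t=0 v=9: → [0,5); WM=-2
i=2 t=6 v=6: → [5,10); WM=-2
i=3 t=7 v=4: → [5,10); WM=5; [0,5) fires=2
i=4 t=9 v=4: → [5,10); WM=5
i=5 t=9 v=8: → [5,10); WM=7
i=6 t=2 v=3: DROP (t<7-4); WM=7
i=7 t=10 v=9: → [10,15); WM=8
i=8 t=13 v=3: → [10,15); WM=8
i=9 t=13 v=8: → [10,15); WM=11; [5,10) fires=4
i=10 t=18 v=3: → [15,20); WM=11
i=11 t=15 v=5: → [15,20); WM=16; [10,15) fires=3
i=12 t=17 v=6: → [15,20); WM=16
i=13 t=18 v=7: → [15,20); WM=16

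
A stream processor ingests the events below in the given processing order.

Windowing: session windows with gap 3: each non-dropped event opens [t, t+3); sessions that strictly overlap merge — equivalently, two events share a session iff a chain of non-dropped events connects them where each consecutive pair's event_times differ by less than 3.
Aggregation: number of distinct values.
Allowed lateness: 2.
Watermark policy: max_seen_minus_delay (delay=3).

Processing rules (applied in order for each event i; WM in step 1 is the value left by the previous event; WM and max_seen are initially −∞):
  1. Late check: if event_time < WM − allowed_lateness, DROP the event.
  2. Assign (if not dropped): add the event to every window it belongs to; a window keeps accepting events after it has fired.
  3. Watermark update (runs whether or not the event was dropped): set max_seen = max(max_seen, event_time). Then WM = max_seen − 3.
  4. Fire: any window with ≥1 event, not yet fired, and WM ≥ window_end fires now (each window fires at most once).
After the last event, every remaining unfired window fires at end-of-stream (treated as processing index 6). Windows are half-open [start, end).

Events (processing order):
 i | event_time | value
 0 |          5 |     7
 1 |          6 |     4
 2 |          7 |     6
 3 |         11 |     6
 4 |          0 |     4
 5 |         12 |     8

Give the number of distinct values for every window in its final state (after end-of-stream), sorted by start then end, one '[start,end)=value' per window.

[5,10)=3 [11,15)=2

i=0 t=5 v=7: → [5,8); WM=2
i=1 t=6 v=4: → [5,9); WM=3
i=2 t=7 v=6: → [5,10); WM=4
i=3 t=11 v=6: → [11,14); WM=8
i=4 t=0 v=4: DROP (t<8-2); WM=8
i=5 t=12 v=8: → [11,15); WM=9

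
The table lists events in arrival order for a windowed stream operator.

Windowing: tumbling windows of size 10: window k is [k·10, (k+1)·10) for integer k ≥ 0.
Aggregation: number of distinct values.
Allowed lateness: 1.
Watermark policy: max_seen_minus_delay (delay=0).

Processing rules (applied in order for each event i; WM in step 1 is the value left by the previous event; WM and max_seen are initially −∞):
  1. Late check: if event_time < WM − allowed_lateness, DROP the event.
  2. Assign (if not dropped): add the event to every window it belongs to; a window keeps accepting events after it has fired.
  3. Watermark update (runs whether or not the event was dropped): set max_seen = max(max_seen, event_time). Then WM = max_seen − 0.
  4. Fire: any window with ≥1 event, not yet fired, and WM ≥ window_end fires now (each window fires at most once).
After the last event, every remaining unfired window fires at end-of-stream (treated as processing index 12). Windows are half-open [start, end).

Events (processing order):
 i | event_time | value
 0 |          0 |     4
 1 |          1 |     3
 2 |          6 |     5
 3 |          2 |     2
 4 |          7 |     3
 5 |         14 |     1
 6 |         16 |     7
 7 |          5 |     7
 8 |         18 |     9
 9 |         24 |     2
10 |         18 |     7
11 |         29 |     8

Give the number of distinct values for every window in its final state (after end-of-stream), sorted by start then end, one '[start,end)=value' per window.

[0,10)=3 [10,20)=3 [20,30)=2

i=0 t=0 v=4: → [0,10); WM=0
i=1 t=1 v=3: → [0,10); WM=1
i=2 t=6 v=5: → [0,10); WM=6
i=3 t=2 v=2: DROP (t<6-1); WM=6
i=4 t=7 v=3: → [0,10); WM=7
i=5 t=14 v=1: → [10,20); WM=14; [0,10) fires=3
i=6 t=16 v=7: → [10,20); WM=16
i=7 t=5 v=7: DROP (t<16-1); WM=16
i=8 t=18 v=9: → [10,20); WM=18
i=9 t=24 v=2: → [20,30); WM=24; [10,20) fires=3
i=10 t=18 v=7: DROP (t<24-1); WM=24
i=11 t=29 v=8: → [20,30); WM=29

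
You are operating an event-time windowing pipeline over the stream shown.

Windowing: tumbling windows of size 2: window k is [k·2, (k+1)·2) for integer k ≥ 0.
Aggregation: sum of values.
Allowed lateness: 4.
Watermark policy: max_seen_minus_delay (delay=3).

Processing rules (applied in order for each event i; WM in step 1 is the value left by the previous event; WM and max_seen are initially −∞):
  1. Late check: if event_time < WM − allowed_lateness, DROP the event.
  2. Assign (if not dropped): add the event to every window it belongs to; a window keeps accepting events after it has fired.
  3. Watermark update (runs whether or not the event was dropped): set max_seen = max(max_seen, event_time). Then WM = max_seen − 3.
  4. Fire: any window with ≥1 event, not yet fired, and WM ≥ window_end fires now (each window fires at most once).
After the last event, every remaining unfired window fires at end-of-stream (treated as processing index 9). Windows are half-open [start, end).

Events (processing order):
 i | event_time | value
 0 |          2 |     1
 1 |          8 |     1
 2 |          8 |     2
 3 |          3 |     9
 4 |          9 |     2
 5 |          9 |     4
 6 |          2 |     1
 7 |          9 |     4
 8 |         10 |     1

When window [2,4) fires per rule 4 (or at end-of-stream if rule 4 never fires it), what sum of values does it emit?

1

i=0 t=2 v=1: → [2,4); WM=-1
i=1 t=8 v=1: → [8,10); WM=5; [2,4) fires=1
i=2 t=8 v=2: → [8,10); WM=5
i=3 t=3 v=9: → [2,4); WM=5
i=4 t=9 v=2: → [8,10); WM=6
i=5 t=9 v=4: → [8,10); WM=6
i=6 t=2 v=1: → [2,4); WM=6
i=7 t=9 v=4: → [8,10); WM=6
i=8 t=10 v=1: → [10,12); WM=7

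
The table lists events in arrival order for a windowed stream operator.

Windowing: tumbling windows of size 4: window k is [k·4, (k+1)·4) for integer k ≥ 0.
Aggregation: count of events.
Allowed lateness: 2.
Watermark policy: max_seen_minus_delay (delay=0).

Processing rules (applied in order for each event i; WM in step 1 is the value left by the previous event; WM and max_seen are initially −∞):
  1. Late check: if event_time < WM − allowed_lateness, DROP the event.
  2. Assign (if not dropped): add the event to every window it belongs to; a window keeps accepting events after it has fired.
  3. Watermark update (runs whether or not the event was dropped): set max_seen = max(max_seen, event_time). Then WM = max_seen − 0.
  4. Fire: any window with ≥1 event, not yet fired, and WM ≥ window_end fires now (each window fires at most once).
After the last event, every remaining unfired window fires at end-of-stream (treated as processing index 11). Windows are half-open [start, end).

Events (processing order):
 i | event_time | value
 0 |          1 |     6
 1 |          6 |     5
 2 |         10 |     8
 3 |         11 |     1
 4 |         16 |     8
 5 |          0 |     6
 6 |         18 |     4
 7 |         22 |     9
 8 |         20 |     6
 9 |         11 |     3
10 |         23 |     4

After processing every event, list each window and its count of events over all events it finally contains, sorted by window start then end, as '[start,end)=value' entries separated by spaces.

i=0 t=1 v=6: → [0,4); WM=1
i=1 t=6 v=5: → [4,8); WM=6; [0,4) fires=1
i=2 t=10 v=8: → [8,12); WM=10; [4,8) fires=1
i=3 t=11 v=1: → [8,12); WM=11
i=4 t=16 v=8: → [16,20); WM=16; [8,12) fires=2
i=5 t=0 v=6: DROP (t<16-2); WM=16
i=6 t=18 v=4: → [16,20); WM=18
i=7 t=22 v=9: → [20,24); WM=22; [16,20) fires=2
i=8 t=20 v=6: → [20,24); WM=22
i=9 t=11 v=3: DROP (t<22-2); WM=22
i=10 t=23 v=4: → [20,24); WM=23

[0,4)=1 [4,8)=1 [8,12)=2 [16,20)=2 [20,24)=3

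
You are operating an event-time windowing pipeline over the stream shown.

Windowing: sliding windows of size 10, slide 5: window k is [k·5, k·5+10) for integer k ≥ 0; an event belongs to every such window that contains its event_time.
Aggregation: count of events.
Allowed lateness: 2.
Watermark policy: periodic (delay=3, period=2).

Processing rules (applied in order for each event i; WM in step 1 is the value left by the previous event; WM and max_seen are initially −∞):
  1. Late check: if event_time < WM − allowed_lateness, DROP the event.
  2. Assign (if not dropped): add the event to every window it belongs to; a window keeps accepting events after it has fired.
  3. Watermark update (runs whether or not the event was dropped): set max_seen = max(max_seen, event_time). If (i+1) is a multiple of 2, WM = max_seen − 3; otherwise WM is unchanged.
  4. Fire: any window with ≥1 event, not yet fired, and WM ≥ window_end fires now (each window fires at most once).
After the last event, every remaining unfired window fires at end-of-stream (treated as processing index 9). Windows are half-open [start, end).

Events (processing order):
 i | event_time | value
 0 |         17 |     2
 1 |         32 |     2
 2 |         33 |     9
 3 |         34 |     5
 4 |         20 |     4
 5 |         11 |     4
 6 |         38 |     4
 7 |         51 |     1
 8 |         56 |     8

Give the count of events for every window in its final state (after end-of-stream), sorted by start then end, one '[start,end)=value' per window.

i=0 t=17 v=2: → [15,25),[10,20); WM=−∞
i=1 t=32 v=2: → [30,40),[25,35); WM=29; [10,20) fires=1 [15,25) fires=1
i=2 t=33 v=9: → [30,40),[25,35); WM=29
i=3 t=34 v=5: → [30,40),[25,35); WM=31
i=4 t=20 v=4: DROP (t<31-2); WM=31
i=5 t=11 v=4: DROP (t<31-2); WM=31
i=6 t=38 v=4: → [35,45),[30,40); WM=31
i=7 t=51 v=1: → [50,60),[45,55); WM=48; [25,35) fires=3 [30,40) fires=4 [35,45) fires=1
i=8 t=56 v=8: → [55,65),[50,60); WM=48

[10,20)=1 [15,25)=1 [25,35)=3 [30,40)=4 [35,45)=1 [45,55)=1 [50,60)=2 [55,65)=1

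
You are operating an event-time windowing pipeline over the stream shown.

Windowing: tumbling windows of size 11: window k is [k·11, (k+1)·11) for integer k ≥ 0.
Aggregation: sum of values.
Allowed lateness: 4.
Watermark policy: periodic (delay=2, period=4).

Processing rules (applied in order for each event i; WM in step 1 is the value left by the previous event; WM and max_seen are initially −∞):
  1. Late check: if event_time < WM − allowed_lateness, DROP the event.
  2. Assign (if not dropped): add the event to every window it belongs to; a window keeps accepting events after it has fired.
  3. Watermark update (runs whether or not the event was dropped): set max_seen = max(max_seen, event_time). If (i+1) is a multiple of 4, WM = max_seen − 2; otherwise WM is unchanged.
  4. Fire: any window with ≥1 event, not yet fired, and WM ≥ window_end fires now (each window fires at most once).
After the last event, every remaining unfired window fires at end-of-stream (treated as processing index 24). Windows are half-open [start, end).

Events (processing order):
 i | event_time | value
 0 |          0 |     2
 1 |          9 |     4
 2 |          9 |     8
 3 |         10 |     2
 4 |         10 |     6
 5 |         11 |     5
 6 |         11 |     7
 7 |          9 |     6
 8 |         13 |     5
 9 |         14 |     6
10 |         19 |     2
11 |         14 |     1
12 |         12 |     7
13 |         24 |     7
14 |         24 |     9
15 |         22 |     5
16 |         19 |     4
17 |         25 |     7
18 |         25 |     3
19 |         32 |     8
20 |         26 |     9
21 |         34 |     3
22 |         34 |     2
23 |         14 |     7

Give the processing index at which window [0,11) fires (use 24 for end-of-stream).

i=0 t=0 v=2: → [0,11); WM=−∞
i=1 t=9 v=4: → [0,11); WM=−∞
i=2 t=9 v=8: → [0,11); WM=−∞
i=3 t=10 v=2: → [0,11); WM=8
i=4 t=10 v=6: → [0,11); WM=8
i=5 t=11 v=5: → [11,22); WM=8
i=6 t=11 v=7: → [11,22); WM=8
i=7 t=9 v=6: → [0,11); WM=9
i=8 t=13 v=5: → [11,22); WM=9
i=9 t=14 v=6: → [11,22); WM=9
i=10 t=19 v=2: → [11,22); WM=9
i=11 t=14 v=1: → [11,22); WM=17; [0,11) fires=28
i=12 t=12 v=7: DROP (t<17-4); WM=17
i=13 t=24 v=7: → [22,33); WM=17
i=14 t=24 v=9: → [22,33); WM=17
i=15 t=22 v=5: → [22,33); WM=22; [11,22) fires=26
i=16 t=19 v=4: → [11,22); WM=22
i=17 t=25 v=7: → [22,33); WM=22
i=18 t=25 v=3: → [22,33); WM=22
i=19 t=32 v=8: → [22,33); WM=30
i=20 t=26 v=9: → [22,33); WM=30
i=21 t=34 v=3: → [33,44); WM=30
i=22 t=34 v=2: → [33,44); WM=30
i=23 t=14 v=7: DROP (t<30-4); WM=32

11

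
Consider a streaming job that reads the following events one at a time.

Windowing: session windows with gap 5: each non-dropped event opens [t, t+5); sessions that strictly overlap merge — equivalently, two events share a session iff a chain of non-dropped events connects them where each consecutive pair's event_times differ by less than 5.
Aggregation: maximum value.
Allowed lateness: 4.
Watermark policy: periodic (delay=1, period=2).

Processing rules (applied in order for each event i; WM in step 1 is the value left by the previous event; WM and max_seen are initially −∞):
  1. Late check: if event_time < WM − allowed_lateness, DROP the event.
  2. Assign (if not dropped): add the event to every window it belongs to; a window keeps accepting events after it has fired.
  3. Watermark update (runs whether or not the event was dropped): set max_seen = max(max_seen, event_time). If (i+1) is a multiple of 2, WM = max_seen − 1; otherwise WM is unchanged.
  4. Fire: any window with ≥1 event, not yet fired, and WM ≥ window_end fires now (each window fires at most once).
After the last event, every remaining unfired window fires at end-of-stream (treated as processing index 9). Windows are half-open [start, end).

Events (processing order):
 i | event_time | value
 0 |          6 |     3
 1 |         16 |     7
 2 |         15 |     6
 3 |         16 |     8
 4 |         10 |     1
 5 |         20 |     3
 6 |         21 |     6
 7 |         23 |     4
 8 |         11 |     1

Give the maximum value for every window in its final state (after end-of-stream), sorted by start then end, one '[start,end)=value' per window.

[6,11)=3 [15,28)=8

i=0 t=6 v=3: → [6,11); WM=−∞
i=1 t=16 v=7: → [16,21); WM=15
i=2 t=15 v=6: → [15,21); WM=15
i=3 t=16 v=8: → [15,21); WM=15
i=4 t=10 v=1: DROP (t<15-4); WM=15
i=5 t=20 v=3: → [15,25); WM=19
i=6 t=21 v=6: → [15,26); WM=19
i=7 t=23 v=4: → [15,28); WM=22
i=8 t=11 v=1: DROP (t<22-4); WM=22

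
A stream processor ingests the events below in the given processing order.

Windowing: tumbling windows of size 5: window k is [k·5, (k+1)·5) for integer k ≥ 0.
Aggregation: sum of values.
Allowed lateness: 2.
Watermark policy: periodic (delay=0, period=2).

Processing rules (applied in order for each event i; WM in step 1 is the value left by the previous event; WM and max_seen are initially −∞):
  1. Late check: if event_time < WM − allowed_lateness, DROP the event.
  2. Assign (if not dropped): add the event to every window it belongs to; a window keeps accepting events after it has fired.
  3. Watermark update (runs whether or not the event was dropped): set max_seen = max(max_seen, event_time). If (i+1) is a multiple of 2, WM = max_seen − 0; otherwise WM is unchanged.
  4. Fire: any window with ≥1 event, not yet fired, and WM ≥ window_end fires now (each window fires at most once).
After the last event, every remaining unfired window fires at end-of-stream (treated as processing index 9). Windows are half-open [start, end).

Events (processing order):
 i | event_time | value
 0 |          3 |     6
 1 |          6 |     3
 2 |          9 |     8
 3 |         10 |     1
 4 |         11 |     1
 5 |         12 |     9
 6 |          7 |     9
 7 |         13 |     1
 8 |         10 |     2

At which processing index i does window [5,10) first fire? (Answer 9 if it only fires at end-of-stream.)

i=0 t=3 v=6: → [0,5); WM=−∞
i=1 t=6 v=3: → [5,10); WM=6; [0,5) fires=6
i=2 t=9 v=8: → [5,10); WM=6
i=3 t=10 v=1: → [10,15); WM=10; [5,10) fires=11
i=4 t=11 v=1: → [10,15); WM=10
i=5 t=12 v=9: → [10,15); WM=12
i=6 t=7 v=9: DROP (t<12-2); WM=12
i=7 t=13 v=1: → [10,15); WM=13
i=8 t=10 v=2: DROP (t<13-2); WM=13

3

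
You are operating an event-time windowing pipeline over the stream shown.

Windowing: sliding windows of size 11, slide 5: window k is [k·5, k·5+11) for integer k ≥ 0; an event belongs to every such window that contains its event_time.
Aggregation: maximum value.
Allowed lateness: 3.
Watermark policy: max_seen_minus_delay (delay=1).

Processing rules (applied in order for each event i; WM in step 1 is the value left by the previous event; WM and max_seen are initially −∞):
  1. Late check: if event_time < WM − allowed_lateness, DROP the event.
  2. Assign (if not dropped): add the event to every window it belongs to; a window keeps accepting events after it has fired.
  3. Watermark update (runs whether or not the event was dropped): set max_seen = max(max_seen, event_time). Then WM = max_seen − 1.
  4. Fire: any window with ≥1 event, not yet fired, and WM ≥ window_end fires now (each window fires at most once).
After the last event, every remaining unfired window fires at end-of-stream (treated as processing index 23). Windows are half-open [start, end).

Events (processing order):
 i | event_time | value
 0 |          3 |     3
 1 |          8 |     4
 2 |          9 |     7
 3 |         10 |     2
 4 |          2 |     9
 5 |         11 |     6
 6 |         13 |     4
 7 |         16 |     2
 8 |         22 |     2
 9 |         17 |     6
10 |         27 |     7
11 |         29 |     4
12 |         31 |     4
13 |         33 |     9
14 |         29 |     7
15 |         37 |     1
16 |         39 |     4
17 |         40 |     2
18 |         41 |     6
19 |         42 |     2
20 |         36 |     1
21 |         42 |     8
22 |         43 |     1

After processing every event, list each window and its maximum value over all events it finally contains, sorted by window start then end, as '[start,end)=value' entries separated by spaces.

[0,11)=7 [5,16)=7 [10,21)=6 [15,26)=2 [20,31)=7 [25,36)=9 [30,41)=9 [35,46)=8 [40,51)=8

i=0 t=3 v=3: → [0,11); WM=2
i=1 t=8 v=4: → [5,16),[0,11); WM=7
i=2 t=9 v=7: → [5,16),[0,11); WM=8
i=3 t=10 v=2: → [10,21),[5,16),[0,11); WM=9
i=4 t=2 v=9: DROP (t<9-3); WM=9
i=5 t=11 v=6: → [10,21),[5,16); WM=10
i=6 t=13 v=4: → [10,21),[5,16); WM=12; [0,11) fires=7
i=7 t=16 v=2: → [15,26),[10,21); WM=15
i=8 t=22 v=2: → [20,31),[15,26); WM=21; [5,16) fires=7 [10,21) fires=6
i=9 t=17 v=6: DROP (t<21-3); WM=21
i=10 t=27 v=7: → [25,36),[20,31); WM=26; [15,26) fires=2
i=11 t=29 v=4: → [25,36),[20,31); WM=28
i=12 t=31 v=4: → [30,41),[25,36); WM=30
i=13 t=33 v=9: → [30,41),[25,36); WM=32; [20,31) fires=7
i=14 t=29 v=7: → [25,36),[20,31); WM=32
i=15 t=37 v=1: → [35,46),[30,41); WM=36; [25,36) fires=9
i=16 t=39 v=4: → [35,46),[30,41); WM=38
i=17 t=40 v=2: → [40,51),[35,46),[30,41); WM=39
i=18 t=41 v=6: → [40,51),[35,46); WM=40
i=19 t=42 v=2: → [40,51),[35,46); WM=41; [30,41) fires=9
i=20 t=36 v=1: DROP (t<41-3); WM=41
i=21 t=42 v=8: → [40,51),[35,46); WM=41
i=22 t=43 v=1: → [40,51),[35,46); WM=42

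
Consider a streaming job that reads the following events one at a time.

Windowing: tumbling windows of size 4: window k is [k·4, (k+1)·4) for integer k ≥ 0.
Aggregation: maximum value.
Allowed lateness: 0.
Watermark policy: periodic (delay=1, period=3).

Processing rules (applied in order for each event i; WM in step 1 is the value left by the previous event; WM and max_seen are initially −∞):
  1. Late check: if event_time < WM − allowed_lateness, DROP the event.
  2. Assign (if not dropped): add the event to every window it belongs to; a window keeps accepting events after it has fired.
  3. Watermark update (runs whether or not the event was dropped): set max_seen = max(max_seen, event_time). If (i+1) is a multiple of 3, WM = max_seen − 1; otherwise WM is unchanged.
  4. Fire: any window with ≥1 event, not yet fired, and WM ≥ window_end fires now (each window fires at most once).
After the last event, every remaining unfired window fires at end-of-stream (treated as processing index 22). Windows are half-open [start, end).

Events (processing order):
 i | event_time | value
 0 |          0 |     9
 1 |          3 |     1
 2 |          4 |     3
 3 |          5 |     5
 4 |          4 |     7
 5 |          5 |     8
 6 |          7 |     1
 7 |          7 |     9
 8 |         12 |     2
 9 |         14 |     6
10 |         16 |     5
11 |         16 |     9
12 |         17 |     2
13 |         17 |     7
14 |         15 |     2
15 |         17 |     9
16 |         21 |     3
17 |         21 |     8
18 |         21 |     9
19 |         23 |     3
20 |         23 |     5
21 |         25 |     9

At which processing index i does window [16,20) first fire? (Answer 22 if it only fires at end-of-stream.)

17

i=0 t=0 v=9: → [0,4); WM=−∞
i=1 t=3 v=1: → [0,4); WM=−∞
i=2 t=4 v=3: → [4,8); WM=3
i=3 t=5 v=5: → [4,8); WM=3
i=4 t=4 v=7: → [4,8); WM=3
i=5 t=5 v=8: → [4,8); WM=4; [0,4) fires=9
i=6 t=7 v=1: → [4,8); WM=4
i=7 t=7 v=9: → [4,8); WM=4
i=8 t=12 v=2: → [12,16); WM=11; [4,8) fires=9
i=9 t=14 v=6: → [12,16); WM=11
i=10 t=16 v=5: → [16,20); WM=11
i=11 t=16 v=9: → [16,20); WM=15
i=12 t=17 v=2: → [16,20); WM=15
i=13 t=17 v=7: → [16,20); WM=15
i=14 t=15 v=2: → [12,16); WM=16; [12,16) fires=6
i=15 t=17 v=9: → [16,20); WM=16
i=16 t=21 v=3: → [20,24); WM=16
i=17 t=21 v=8: → [20,24); WM=20; [16,20) fires=9
i=18 t=21 v=9: → [20,24); WM=20
i=19 t=23 v=3: → [20,24); WM=20
i=20 t=23 v=5: → [20,24); WM=22
i=21 t=25 v=9: → [24,28); WM=22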